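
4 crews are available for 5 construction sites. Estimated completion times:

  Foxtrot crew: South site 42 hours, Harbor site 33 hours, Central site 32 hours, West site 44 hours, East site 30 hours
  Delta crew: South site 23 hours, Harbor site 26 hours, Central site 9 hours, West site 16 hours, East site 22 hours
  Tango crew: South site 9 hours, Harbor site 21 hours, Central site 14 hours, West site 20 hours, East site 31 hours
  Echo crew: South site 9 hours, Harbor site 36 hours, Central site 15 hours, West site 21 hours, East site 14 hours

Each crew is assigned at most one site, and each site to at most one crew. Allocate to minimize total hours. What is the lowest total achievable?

Min total: 65 hours

Optimal: Foxtrot crew→Harbor site (33 hours), Delta crew→Central site (9 hours), Tango crew→South site (9 hours), Echo crew→East site (14 hours) — total 33+9+9+14 = 65 hours.
Row-greedy (each crew in turn takes its cheapest remaining site) gives 69 hours, worse by 4.
Next-best assignment: Foxtrot crew→East site, Delta crew→Central site, Tango crew→West site, Echo crew→South site = 68 hours.
Swapping Delta crew↔Echo crew (Delta crew→East site 22 hours, Echo crew→Central site 15 hours) adds 14.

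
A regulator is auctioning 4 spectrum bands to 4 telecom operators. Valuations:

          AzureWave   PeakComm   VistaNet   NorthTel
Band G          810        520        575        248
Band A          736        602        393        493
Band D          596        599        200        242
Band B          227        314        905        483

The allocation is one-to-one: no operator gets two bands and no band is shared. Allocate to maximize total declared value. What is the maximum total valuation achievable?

Optimal: AzureWave→Band G ($810M), PeakComm→Band D ($599M), VistaNet→Band B ($905M), NorthTel→Band A ($493M) — total 810+599+905+493 = $2807M.
Row-greedy (each operator in turn takes its best remaining band) gives $2559M, worse by 248.

Maximum total: $2807M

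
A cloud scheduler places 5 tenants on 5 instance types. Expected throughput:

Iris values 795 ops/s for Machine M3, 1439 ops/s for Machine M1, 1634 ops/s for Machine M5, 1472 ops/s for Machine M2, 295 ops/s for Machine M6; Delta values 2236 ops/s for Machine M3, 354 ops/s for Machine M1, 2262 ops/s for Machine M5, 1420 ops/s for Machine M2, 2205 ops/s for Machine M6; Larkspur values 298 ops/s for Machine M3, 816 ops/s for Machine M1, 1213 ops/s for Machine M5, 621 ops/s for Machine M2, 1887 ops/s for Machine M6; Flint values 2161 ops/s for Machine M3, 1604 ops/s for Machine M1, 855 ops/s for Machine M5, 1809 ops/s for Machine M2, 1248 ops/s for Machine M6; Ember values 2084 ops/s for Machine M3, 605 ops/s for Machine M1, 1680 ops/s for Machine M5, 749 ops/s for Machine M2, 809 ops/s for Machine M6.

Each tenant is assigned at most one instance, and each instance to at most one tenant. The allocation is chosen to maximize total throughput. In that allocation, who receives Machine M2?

Flint receives Machine M2.

This is the linear assignment problem.
Optimal: Iris→Machine M1 (1439 ops/s), Delta→Machine M5 (2262 ops/s), Larkspur→Machine M6 (1887 ops/s), Flint→Machine M2 (1809 ops/s), Ember→Machine M3 (2084 ops/s) — total 1439+2262+1887+1809+2084 = 9481 ops/s.
Row-greedy (each tenant in turn takes its best remaining instance) gives 8171 ops/s, worse by 1310.
Swapping Flint↔Delta (Flint→Machine M5 855 ops/s, Delta→Machine M2 1420 ops/s) loses 1796.
Flint's own top instance is Machine M3 (2161 ops/s), but forcing Flint→Machine M3 and reassigning the rest optimally gives only 8587 ops/s — worse by 894.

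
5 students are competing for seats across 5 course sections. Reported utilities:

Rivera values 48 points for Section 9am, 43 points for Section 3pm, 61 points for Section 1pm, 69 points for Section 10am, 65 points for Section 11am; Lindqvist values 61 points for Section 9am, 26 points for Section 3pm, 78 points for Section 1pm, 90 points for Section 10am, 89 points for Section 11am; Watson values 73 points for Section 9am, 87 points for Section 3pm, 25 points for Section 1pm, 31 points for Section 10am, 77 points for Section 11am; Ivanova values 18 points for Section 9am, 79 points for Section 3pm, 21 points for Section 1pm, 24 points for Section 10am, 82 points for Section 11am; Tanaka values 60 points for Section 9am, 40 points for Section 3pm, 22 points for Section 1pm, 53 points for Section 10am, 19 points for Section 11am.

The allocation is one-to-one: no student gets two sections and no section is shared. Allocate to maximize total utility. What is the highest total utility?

Max total: 380 points

Optimal: Rivera→Section 1pm (61 points), Lindqvist→Section 10am (90 points), Watson→Section 3pm (87 points), Ivanova→Section 11am (82 points), Tanaka→Section 9am (60 points) — total 61+90+87+82+60 = 380 points.
Row-greedy (each student in turn takes its best remaining section) gives 326 points, worse by 54.
Next-best assignment: Rivera→Section 10am, Lindqvist→Section 1pm, Watson→Section 3pm, Ivanova→Section 11am, Tanaka→Section 9am = 376 points.
Swapping Tanaka↔Lindqvist (Tanaka→Section 10am 53 points, Lindqvist→Section 9am 61 points) loses 36.
Every other assignment is strictly worse.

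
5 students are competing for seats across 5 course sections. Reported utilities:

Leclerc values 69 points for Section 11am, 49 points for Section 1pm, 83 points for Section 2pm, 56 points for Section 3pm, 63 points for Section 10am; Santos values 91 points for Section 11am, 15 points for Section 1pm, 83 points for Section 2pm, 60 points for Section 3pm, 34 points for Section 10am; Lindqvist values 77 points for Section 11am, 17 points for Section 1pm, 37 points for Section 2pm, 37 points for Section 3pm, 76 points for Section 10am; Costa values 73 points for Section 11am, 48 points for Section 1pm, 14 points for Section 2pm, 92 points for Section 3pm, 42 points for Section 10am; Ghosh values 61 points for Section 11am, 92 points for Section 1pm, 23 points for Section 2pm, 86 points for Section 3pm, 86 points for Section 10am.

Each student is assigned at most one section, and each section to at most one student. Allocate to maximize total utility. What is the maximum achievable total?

Optimal: Leclerc→Section 2pm (83 points), Santos→Section 11am (91 points), Lindqvist→Section 10am (76 points), Costa→Section 3pm (92 points), Ghosh→Section 1pm (92 points) — total 83+91+76+92+92 = 434 points.

Max total: 434 points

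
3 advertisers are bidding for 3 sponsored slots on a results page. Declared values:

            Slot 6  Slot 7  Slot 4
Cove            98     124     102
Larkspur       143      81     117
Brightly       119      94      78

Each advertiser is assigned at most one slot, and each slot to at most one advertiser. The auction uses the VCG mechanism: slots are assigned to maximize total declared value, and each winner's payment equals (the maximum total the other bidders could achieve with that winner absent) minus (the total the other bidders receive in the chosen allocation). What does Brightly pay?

Efficient allocation: Cove→Slot 7 ($124), Larkspur→Slot 4 ($117), Brightly→Slot 6 ($119); total welfare W = $360.
Brightly receives Slot 6 at value $119, so the others get W − 119 = $241.
Without Brightly: best allocation of the remaining 2 bidders over all 3 slots is Cove→Slot 7 ($124), Larkspur→Slot 6 ($143), total $267.
VCG payment = (others' best without Brightly) − (others' welfare with Brightly) = 267 − 241 = $26.

Brightly pays $26.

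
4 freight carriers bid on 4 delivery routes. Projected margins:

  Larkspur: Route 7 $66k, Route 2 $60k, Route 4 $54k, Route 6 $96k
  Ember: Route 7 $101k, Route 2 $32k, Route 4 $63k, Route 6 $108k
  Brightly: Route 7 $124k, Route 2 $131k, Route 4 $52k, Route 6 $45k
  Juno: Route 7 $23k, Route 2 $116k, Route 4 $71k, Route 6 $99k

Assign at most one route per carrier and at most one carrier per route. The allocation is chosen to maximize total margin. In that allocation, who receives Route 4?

Larkspur receives Route 4.

Optimal: Larkspur→Route 4 ($54k), Ember→Route 6 ($108k), Brightly→Route 7 ($124k), Juno→Route 2 ($116k) — total 54+108+124+116 = $402k.
Row-greedy (each carrier in turn takes its best remaining route) gives $399k, worse by 3.
Every other assignment is strictly worse.
Larkspur's own top route is Route 6 ($96k), but forcing Larkspur→Route 6 and reassigning the rest optimally gives only $399k — worse by 3.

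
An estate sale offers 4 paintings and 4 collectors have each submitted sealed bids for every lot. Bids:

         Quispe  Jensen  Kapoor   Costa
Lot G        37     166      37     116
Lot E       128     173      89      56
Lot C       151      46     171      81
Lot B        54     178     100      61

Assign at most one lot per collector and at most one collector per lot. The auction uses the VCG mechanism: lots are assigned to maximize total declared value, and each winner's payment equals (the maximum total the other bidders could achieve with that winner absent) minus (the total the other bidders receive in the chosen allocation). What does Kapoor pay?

Kapoor pays $23.

Efficient allocation: Quispe→Lot E ($128), Jensen→Lot B ($178), Kapoor→Lot C ($171), Costa→Lot G ($116); total welfare W = $593.
Kapoor receives Lot C at value $171, so the others get W − 171 = $422.
Without Kapoor: best allocation of the remaining 3 bidders over all 4 lots is Quispe→Lot C ($151), Jensen→Lot B ($178), Costa→Lot G ($116), total $445.
VCG payment = (others' best without Kapoor) − (others' welfare with Kapoor) = 445 − 422 = $23.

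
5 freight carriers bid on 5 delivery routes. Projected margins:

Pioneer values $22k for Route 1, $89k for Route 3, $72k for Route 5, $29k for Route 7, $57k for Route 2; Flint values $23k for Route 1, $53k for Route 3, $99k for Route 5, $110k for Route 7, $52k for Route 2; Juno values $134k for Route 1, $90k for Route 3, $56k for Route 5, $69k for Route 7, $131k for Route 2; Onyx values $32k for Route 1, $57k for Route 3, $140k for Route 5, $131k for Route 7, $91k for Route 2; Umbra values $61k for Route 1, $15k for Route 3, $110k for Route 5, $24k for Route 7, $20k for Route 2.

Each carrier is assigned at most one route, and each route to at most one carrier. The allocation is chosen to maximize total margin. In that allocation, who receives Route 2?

This is a one-to-one assignment (maximum-weight bipartite matching).
Optimal: Pioneer→Route 3 ($89k), Flint→Route 7 ($110k), Juno→Route 1 ($134k), Onyx→Route 2 ($91k), Umbra→Route 5 ($110k) — total 89+110+134+91+110 = $534k.
Swapping Onyx↔Umbra (Onyx→Route 5 $140k, Umbra→Route 2 $20k) loses 41.
No other one-to-one assignment exceeds $534k.
Onyx's own top route is Route 5 ($140k), but forcing Onyx→Route 5 and reassigning the rest optimally gives only $531k — worse by 3.

Onyx receives Route 2.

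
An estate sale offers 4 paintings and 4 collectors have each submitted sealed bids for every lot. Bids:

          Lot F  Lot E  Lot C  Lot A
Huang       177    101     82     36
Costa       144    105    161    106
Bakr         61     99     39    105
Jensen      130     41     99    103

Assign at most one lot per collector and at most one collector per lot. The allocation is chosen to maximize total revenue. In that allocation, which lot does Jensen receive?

Optimal: Huang→Lot F ($177), Costa→Lot C ($161), Bakr→Lot E ($99), Jensen→Lot A ($103) — total 177+161+99+103 = $540.
Max-entry greedy (repeatedly take the single best remaining cell) gives $484, worse by 56.
Next-best assignment: Huang→Lot E, Costa→Lot C, Bakr→Lot A, Jensen→Lot F = $497.
Jensen's own top lot is Lot F ($130), but forcing Jensen→Lot F and reassigning the rest optimally gives only $497 — worse by 43.

Jensen receives Lot A.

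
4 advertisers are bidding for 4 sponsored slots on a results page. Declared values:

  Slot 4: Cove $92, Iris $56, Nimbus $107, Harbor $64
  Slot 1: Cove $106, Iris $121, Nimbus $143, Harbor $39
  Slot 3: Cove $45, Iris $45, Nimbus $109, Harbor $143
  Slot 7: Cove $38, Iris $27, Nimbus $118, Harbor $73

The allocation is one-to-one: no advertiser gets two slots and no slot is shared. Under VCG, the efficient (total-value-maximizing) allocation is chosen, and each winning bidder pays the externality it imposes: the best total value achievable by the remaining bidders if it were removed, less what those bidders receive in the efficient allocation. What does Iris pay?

Efficient allocation: Cove→Slot 4 ($92), Iris→Slot 1 ($121), Nimbus→Slot 7 ($118), Harbor→Slot 3 ($143); total welfare W = $474.
Iris receives Slot 1 at value $121, so the others get W − 121 = $353.
Without Iris: best allocation of the remaining 3 bidders over all 4 slots is Cove→Slot 4 ($92), Nimbus→Slot 1 ($143), Harbor→Slot 3 ($143), total $378.
VCG payment = (others' best without Iris) − (others' welfare with Iris) = 378 − 353 = $25.

Iris pays $25.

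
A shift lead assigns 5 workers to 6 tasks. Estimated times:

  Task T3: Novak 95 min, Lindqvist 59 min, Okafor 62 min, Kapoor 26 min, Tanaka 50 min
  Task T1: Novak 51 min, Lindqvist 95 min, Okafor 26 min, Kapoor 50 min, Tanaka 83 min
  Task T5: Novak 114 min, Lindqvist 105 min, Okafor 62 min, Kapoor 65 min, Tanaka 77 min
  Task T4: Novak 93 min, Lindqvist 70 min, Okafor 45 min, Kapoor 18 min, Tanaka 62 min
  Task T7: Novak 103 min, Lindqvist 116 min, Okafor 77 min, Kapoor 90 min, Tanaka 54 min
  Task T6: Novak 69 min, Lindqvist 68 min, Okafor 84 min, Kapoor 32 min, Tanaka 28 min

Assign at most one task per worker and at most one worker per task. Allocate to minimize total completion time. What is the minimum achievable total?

Minimum total: 218 min

Optimal: Novak→Task T1 (51 min), Lindqvist→Task T3 (59 min), Okafor→Task T5 (62 min), Kapoor→Task T4 (18 min), Tanaka→Task T6 (28 min) — total 51+59+62+18+28 = 218 min.
Next-best assignment: Novak→Task T6, Lindqvist→Task T3, Okafor→Task T1, Kapoor→Task T4, Tanaka→Task T7 = 226 min.
Every other assignment is strictly worse.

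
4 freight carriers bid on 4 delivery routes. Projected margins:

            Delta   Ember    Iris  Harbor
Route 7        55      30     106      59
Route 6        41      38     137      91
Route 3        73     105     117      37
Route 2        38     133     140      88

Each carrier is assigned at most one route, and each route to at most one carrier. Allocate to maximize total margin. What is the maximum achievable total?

Max total: $403k

Optimal: Delta→Route 3 ($73k), Ember→Route 2 ($133k), Iris→Route 7 ($106k), Harbor→Route 6 ($91k) — total 73+133+106+91 = $403k.
Row-greedy (each carrier in turn takes its best remaining route) gives $402k, worse by 1.
Swapping Harbor↔Iris (Harbor→Route 7 $59k, Iris→Route 6 $137k) loses 1.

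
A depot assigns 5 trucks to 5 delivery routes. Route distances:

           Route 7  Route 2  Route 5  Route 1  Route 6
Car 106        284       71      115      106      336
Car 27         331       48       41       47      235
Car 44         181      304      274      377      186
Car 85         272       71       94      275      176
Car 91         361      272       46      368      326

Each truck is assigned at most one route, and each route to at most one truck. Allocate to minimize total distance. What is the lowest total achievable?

Min total: 521 km

Treat this as an assignment problem: match each truck to one route.
Optimal: Car 106→Route 2 (71 km), Car 27→Route 1 (47 km), Car 44→Route 7 (181 km), Car 85→Route 6 (176 km), Car 91→Route 5 (46 km) — total 71+47+181+176+46 = 521 km.
Min-entry greedy (repeatedly take the single cheapest remaining cell) gives 837 km, worse by 316.
Next-best assignment: Car 106→Route 1, Car 27→Route 2, Car 44→Route 7, Car 85→Route 6, Car 91→Route 5 = 557 km.
Swapping Car 27↔Car 91 (Car 27→Route 5 41 km, Car 91→Route 1 368 km) adds 316.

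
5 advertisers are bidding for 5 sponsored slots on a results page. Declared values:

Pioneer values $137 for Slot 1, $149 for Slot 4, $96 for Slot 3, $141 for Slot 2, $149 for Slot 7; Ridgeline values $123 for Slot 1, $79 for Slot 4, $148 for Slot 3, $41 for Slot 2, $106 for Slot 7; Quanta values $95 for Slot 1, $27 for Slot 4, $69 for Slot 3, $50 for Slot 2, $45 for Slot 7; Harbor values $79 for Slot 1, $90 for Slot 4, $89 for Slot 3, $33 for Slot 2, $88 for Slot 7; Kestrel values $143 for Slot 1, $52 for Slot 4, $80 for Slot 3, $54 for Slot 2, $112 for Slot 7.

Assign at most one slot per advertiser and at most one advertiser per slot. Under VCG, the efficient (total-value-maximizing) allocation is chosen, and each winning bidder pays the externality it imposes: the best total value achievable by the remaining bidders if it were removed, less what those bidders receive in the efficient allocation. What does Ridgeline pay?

Ridgeline pays $13.

Efficient allocation: Pioneer→Slot 2 ($141), Ridgeline→Slot 3 ($148), Quanta→Slot 1 ($95), Harbor→Slot 4 ($90), Kestrel→Slot 7 ($112); total welfare W = $586.
Ridgeline receives Slot 3 at value $148, so the others get W − 148 = $438.
Without Ridgeline: best allocation of the remaining 4 bidders over all 5 slots is Pioneer→Slot 7 ($149), Quanta→Slot 3 ($69), Harbor→Slot 4 ($90), Kestrel→Slot 1 ($143), total $451.
VCG payment = (others' best without Ridgeline) − (others' welfare with Ridgeline) = 451 − 438 = $13.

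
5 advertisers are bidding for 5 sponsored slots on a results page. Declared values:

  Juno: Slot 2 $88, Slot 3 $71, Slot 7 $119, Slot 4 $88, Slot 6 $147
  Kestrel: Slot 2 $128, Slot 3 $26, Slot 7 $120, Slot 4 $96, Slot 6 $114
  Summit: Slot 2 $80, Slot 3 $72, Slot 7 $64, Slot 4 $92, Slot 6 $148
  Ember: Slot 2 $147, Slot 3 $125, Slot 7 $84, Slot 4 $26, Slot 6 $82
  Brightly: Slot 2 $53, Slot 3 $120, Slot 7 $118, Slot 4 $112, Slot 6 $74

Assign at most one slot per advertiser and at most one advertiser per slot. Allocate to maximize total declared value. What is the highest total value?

Maximum total: $632

Optimal: Juno→Slot 7 ($119), Kestrel→Slot 2 ($128), Summit→Slot 6 ($148), Ember→Slot 3 ($125), Brightly→Slot 4 ($112) — total 119+128+148+125+112 = $632.
Next-best assignment: Juno→Slot 7, Kestrel→Slot 4, Summit→Slot 6, Ember→Slot 2, Brightly→Slot 3 = $630.
Checked against all permutations: $632 is optimal.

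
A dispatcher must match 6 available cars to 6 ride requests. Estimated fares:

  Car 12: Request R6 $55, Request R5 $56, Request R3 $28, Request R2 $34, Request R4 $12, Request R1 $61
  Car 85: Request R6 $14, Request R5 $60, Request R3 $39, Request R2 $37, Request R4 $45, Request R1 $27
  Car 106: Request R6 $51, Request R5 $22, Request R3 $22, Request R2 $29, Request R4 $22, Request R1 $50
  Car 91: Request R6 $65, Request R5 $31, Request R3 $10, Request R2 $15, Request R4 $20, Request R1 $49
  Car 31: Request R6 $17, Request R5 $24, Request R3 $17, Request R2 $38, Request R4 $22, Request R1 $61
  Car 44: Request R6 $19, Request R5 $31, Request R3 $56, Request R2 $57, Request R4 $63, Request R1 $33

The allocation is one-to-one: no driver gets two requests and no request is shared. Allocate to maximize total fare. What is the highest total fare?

Optimal: Car 12→Request R5 ($56), Car 85→Request R3 ($39), Car 106→Request R2 ($29), Car 91→Request R6 ($65), Car 31→Request R1 ($61), Car 44→Request R4 ($63) — total 56+39+29+65+61+63 = $313.
Max-entry greedy (repeatedly take the single best remaining cell) gives $309, worse by 4.
Next-best assignment: Car 12→Request R5, Car 85→Request R4, Car 106→Request R2, Car 91→Request R6, Car 31→Request R1, Car 44→Request R3 = $312.
Every other assignment is strictly worse.

Maximum total: $313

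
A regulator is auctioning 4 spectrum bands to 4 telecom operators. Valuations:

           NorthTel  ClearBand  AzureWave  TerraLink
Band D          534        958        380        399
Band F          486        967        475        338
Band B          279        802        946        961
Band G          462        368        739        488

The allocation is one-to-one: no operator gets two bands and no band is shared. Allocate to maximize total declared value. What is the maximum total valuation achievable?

Maximum total: $3201M

Optimal: NorthTel→Band D ($534M), ClearBand→Band F ($967M), AzureWave→Band G ($739M), TerraLink→Band B ($961M) — total 534+967+739+961 = $3201M.
Column-greedy (each band in turn goes to its best remaining operator) gives $3144M, worse by 57.
Next-best assignment: NorthTel→Band F, ClearBand→Band D, AzureWave→Band G, TerraLink→Band B = $3144M.
Every other assignment is strictly worse.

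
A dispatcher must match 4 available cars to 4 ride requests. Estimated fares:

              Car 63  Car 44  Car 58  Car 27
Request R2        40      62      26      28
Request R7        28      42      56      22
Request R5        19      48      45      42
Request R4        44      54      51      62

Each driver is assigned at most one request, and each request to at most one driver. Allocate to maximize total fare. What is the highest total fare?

This is the linear assignment problem.
Optimal: Car 63→Request R2 ($40), Car 44→Request R5 ($48), Car 58→Request R7 ($56), Car 27→Request R4 ($62) — total 40+48+56+62 = $206.
Row-greedy (each driver in turn takes its best remaining request) gives $204, worse by 2.
Next-best assignment: Car 63→Request R4, Car 44→Request R2, Car 58→Request R7, Car 27→Request R5 = $204.
Checked against all permutations: $206 is optimal.

Maximum total: $206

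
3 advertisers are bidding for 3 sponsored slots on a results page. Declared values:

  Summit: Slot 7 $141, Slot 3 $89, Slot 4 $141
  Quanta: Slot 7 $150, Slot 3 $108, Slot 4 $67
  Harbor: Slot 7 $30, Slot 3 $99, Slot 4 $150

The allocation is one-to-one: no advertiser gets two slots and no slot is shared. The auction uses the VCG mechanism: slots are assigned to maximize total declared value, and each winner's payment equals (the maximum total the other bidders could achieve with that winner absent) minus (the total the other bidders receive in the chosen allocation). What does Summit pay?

Efficient allocation: Summit→Slot 7 ($141), Quanta→Slot 3 ($108), Harbor→Slot 4 ($150); total welfare W = $399.
Summit receives Slot 7 at value $141, so the others get W − 141 = $258.
Without Summit: best allocation of the remaining 2 bidders over all 3 slots is Quanta→Slot 7 ($150), Harbor→Slot 4 ($150), total $300.
VCG payment = (others' best without Summit) − (others' welfare with Summit) = 300 − 258 = $42.

Summit pays $42.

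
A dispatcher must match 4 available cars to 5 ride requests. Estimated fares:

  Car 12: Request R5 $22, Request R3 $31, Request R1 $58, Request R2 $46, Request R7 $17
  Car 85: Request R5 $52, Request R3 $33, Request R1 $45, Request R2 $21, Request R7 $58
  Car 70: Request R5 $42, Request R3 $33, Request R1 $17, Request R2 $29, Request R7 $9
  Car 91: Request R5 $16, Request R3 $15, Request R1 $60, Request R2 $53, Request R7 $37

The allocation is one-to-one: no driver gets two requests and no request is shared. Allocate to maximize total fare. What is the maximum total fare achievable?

This is the linear assignment problem.
Optimal: Car 12→Request R1 ($58), Car 85→Request R7 ($58), Car 70→Request R5 ($42), Car 91→Request R2 ($53) — total 58+58+42+53 = $211.
Max-entry greedy (repeatedly take the single best remaining cell) gives $206, worse by 5.
Swapping Car 12↔Car 70 (Car 12→Request R5 $22, Car 70→Request R1 $17) loses 61.
Checked against all permutations: $211 is optimal.

Maximum total: $211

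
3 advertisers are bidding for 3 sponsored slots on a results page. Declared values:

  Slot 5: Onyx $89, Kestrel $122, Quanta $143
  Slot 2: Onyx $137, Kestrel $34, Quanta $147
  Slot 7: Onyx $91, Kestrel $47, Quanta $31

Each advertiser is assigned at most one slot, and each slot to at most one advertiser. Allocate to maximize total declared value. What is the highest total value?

Optimal: Onyx→Slot 7 ($91), Kestrel→Slot 5 ($122), Quanta→Slot 2 ($147) — total 91+122+147 = $360.
Row-greedy (each advertiser in turn takes its best remaining slot) gives $290, worse by 70.
No other one-to-one assignment exceeds $360.

Max total: $360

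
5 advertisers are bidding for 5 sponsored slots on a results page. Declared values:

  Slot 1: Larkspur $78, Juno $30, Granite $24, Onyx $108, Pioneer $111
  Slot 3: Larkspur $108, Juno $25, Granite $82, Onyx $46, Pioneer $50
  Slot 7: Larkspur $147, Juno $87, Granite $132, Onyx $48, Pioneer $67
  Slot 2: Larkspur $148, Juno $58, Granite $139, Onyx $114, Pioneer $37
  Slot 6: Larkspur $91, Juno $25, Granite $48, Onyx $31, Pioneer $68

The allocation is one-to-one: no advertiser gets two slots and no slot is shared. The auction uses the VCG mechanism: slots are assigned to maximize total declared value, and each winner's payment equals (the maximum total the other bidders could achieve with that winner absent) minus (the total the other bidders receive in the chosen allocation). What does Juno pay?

Efficient allocation: Larkspur→Slot 3 ($108), Juno→Slot 7 ($87), Granite→Slot 2 ($139), Onyx→Slot 1 ($108), Pioneer→Slot 6 ($68); total welfare W = $510.
Juno receives Slot 7 at value $87, so the others get W − 87 = $423.
Without Juno: best allocation of the remaining 4 bidders over all 5 slots is Larkspur→Slot 3 ($108), Granite→Slot 7 ($132), Onyx→Slot 2 ($114), Pioneer→Slot 1 ($111), total $465.
VCG payment = (others' best without Juno) − (others' welfare with Juno) = 465 − 423 = $42.

Juno pays $42.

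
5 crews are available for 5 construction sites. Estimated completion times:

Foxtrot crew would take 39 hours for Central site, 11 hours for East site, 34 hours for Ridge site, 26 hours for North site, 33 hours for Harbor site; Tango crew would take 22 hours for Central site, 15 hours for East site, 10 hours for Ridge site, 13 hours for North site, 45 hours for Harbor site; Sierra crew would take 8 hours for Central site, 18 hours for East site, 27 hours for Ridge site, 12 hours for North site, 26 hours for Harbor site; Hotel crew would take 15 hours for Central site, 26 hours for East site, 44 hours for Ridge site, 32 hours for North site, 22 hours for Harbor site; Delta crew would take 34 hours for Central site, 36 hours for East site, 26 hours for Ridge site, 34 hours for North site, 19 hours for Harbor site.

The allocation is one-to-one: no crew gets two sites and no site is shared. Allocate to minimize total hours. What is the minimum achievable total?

This is a one-to-one assignment (minimum-cost bipartite matching).
Optimal: Foxtrot crew→East site (11 hours), Tango crew→Ridge site (10 hours), Sierra crew→North site (12 hours), Hotel crew→Central site (15 hours), Delta crew→Harbor site (19 hours) — total 11+10+12+15+19 = 67 hours.
Column-greedy (each site in turn goes to its cheapest remaining crew) gives 80 hours, worse by 13.
Next-best assignment: Foxtrot crew→East site, Tango crew→Ridge site, Sierra crew→Central site, Hotel crew→North site, Delta crew→Harbor site = 80 hours.
Checked against all permutations: 67 hours is optimal.

Min total: 67 hours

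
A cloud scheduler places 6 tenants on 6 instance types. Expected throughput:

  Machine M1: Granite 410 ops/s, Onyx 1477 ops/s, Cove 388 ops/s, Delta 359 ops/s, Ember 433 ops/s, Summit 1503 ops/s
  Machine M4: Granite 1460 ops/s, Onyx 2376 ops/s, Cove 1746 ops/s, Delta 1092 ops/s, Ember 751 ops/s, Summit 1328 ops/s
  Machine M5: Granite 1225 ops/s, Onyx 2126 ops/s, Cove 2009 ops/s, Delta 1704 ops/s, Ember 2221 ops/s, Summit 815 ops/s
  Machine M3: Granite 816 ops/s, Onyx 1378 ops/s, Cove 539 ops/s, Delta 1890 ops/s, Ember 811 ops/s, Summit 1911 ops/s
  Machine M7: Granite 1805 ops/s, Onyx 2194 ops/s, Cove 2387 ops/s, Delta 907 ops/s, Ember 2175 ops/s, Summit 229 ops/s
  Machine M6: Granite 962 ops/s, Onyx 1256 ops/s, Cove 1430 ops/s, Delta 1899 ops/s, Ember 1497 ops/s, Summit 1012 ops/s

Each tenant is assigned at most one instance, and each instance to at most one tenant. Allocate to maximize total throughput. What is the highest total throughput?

Max total: 11355 ops/s

This is the linear assignment problem.
Optimal: Granite→Machine M4 (1460 ops/s), Onyx→Machine M1 (1477 ops/s), Cove→Machine M7 (2387 ops/s), Delta→Machine M6 (1899 ops/s), Ember→Machine M5 (2221 ops/s), Summit→Machine M3 (1911 ops/s) — total 1460+1477+2387+1899+2221+1911 = 11355 ops/s.
Row-greedy (each tenant in turn takes its best remaining instance) gives 10403 ops/s, worse by 952.
Next-best assignment: Granite→Machine M6, Onyx→Machine M4, Cove→Machine M7, Delta→Machine M3, Ember→Machine M5, Summit→Machine M1 = 11339 ops/s.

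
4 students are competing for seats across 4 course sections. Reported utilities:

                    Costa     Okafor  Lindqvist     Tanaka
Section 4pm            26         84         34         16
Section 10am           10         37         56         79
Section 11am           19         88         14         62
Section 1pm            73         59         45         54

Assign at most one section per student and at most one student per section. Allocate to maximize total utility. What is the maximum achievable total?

Max total: 275 points

This is a one-to-one assignment (maximum-weight bipartite matching).
Optimal: Costa→Section 1pm (73 points), Okafor→Section 4pm (84 points), Lindqvist→Section 10am (56 points), Tanaka→Section 11am (62 points) — total 73+84+56+62 = 275 points.
Max-entry greedy (repeatedly take the single best remaining cell) gives 274 points, worse by 1.
Checked against all permutations: 275 points is optimal.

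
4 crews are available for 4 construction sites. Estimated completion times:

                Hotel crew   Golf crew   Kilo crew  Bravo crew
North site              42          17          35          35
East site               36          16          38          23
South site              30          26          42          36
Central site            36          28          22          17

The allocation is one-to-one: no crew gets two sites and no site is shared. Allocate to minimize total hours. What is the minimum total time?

Optimal: Hotel crew→South site (30 hours), Golf crew→North site (17 hours), Kilo crew→Central site (22 hours), Bravo crew→East site (23 hours) — total 30+17+22+23 = 92 hours.
Row-greedy (each crew in turn takes its cheapest remaining site) gives 103 hours, worse by 11.
Next-best assignment: Hotel crew→South site, Golf crew→East site, Kilo crew→North site, Bravo crew→Central site = 98 hours.
Swapping Golf crew↔Hotel crew (Golf crew→South site 26 hours, Hotel crew→North site 42 hours) adds 21.

Minimum total: 92 hours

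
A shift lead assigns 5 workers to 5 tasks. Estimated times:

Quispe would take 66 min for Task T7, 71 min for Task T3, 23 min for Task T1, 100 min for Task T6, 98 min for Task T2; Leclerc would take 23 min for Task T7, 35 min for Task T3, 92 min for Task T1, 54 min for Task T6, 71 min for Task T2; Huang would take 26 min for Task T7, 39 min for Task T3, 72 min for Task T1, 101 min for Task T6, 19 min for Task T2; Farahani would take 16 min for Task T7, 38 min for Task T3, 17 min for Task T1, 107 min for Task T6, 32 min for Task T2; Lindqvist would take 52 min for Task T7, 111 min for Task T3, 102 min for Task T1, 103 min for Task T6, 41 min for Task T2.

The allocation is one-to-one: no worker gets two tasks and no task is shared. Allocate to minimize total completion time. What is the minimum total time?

Min total: 173 min

Optimal: Quispe→Task T1 (23 min), Leclerc→Task T6 (54 min), Huang→Task T3 (39 min), Farahani→Task T7 (16 min), Lindqvist→Task T2 (41 min) — total 23+54+39+16+41 = 173 min.
Checked against all permutations: 173 min is optimal.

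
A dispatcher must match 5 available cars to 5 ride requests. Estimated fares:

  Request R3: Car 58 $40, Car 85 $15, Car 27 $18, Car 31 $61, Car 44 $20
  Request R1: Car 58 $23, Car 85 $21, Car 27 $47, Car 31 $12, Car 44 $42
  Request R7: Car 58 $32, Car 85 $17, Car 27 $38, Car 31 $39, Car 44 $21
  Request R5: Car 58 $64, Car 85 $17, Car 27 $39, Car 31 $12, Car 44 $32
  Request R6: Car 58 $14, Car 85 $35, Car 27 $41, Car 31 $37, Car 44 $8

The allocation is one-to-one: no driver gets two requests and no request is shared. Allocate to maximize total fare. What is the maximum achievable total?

Maximum total: $240

This is a one-to-one assignment (maximum-weight bipartite matching).
Optimal: Car 58→Request R5 ($64), Car 85→Request R6 ($35), Car 27→Request R7 ($38), Car 31→Request R3 ($61), Car 44→Request R1 ($42) — total 64+35+38+61+42 = $240.
Column-greedy (each request in turn goes to its best remaining driver) gives $207, worse by 33.
Next-best assignment: Car 58→Request R5, Car 85→Request R6, Car 27→Request R1, Car 31→Request R3, Car 44→Request R7 = $228.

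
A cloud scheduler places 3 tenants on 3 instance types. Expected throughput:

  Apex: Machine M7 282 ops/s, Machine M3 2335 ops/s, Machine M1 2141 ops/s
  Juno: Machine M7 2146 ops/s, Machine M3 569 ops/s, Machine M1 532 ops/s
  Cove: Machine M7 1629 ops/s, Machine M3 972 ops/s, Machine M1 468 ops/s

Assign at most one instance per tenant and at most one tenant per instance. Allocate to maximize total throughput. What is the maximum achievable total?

Maximum total: 5259 ops/s

Optimal: Apex→Machine M1 (2141 ops/s), Juno→Machine M7 (2146 ops/s), Cove→Machine M3 (972 ops/s) — total 2141+2146+972 = 5259 ops/s.
Column-greedy (each instance in turn goes to its best remaining tenant) gives 4949 ops/s, worse by 310.
Next-best assignment: Apex→Machine M3, Juno→Machine M7, Cove→Machine M1 = 4949 ops/s.
No other one-to-one assignment exceeds 5259 ops/s.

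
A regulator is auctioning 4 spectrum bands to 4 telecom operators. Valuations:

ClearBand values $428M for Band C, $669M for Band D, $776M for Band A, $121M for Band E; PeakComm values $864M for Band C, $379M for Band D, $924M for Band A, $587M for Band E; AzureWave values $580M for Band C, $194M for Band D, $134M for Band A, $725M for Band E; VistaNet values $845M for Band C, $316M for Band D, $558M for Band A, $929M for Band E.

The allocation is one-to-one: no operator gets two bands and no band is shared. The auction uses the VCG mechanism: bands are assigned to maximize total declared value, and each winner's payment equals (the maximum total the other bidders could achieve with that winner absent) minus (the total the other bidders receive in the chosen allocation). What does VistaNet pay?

Efficient allocation: ClearBand→Band D ($669M), PeakComm→Band A ($924M), AzureWave→Band E ($725M), VistaNet→Band C ($845M); total welfare W = $3163M.
VistaNet receives Band C at value $845M, so the others get W − 845 = $2318M.
Without VistaNet: best allocation of the remaining 3 bidders over all 4 bands is ClearBand→Band A ($776M), PeakComm→Band C ($864M), AzureWave→Band E ($725M), total $2365M.
VCG payment = (others' best without VistaNet) − (others' welfare with VistaNet) = 2365 − 2318 = $47M.

VistaNet pays $47M.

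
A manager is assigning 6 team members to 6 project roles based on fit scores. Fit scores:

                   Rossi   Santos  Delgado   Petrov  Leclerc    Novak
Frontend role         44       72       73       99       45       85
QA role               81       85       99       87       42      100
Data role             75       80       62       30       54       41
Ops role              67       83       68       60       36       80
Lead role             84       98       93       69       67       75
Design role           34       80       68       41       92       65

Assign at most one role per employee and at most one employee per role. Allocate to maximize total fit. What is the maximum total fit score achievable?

Maximum total: 543 pts

Optimal: Rossi→Data role (75 pts), Santos→Lead role (98 pts), Delgado→QA role (99 pts), Petrov→Frontend role (99 pts), Leclerc→Design role (92 pts), Novak→Ops role (80 pts) — total 75+98+99+99+92+80 = 543 pts.
Column-greedy (each role in turn goes to its best remaining employee) gives 523 pts, worse by 20.
Swapping Leclerc↔Petrov (Leclerc→Frontend role 45 pts, Petrov→Design role 41 pts) loses 105.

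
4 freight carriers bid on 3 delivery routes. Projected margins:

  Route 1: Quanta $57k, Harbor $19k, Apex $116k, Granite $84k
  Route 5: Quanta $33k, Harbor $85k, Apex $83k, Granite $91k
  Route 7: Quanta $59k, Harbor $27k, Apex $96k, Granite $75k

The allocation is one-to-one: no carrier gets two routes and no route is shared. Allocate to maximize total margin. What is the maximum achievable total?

Maximum total: $276k

This is the linear assignment problem.
Optimal: Apex→Route 1 ($116k), Harbor→Route 5 ($85k), Granite→Route 7 ($75k) — total 116+85+75 = $276k.
Row-greedy (each carrier in turn takes its best remaining route) gives $260k, worse by 16.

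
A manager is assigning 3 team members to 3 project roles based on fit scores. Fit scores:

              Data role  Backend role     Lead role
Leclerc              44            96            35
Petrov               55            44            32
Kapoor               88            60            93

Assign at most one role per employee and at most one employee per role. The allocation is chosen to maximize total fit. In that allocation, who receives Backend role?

Optimal: Leclerc→Backend role (96 pts), Petrov→Data role (55 pts), Kapoor→Lead role (93 pts) — total 96+55+93 = 244 pts.
Column-greedy (each role in turn goes to its best remaining employee) gives 216 pts, worse by 28.
Next-best assignment: Leclerc→Backend role, Petrov→Lead role, Kapoor→Data role = 216 pts.

Leclerc receives Backend role.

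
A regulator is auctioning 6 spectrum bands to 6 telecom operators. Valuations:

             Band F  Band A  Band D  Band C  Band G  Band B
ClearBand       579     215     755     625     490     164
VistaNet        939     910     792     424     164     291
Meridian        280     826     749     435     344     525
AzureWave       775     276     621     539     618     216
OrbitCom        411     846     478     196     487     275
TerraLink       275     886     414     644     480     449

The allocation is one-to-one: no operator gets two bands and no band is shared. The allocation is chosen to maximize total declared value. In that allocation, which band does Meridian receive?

This is a one-to-one assignment (maximum-weight bipartite matching).
Optimal: ClearBand→Band D ($755M), VistaNet→Band F ($939M), Meridian→Band B ($525M), AzureWave→Band G ($618M), OrbitCom→Band A ($846M), TerraLink→Band C ($644M) — total 755+939+525+618+846+644 = $4327M.
Column-greedy (each band in turn goes to its best remaining operator) gives $4131M, worse by 196.
Swapping VistaNet↔Meridian (VistaNet→Band B $291M, Meridian→Band F $280M) loses 893.
Meridian's own top band is Band A ($826M), but forcing Meridian→Band A and reassigning the rest optimally gives only $4057M — worse by 270.

Meridian receives Band B.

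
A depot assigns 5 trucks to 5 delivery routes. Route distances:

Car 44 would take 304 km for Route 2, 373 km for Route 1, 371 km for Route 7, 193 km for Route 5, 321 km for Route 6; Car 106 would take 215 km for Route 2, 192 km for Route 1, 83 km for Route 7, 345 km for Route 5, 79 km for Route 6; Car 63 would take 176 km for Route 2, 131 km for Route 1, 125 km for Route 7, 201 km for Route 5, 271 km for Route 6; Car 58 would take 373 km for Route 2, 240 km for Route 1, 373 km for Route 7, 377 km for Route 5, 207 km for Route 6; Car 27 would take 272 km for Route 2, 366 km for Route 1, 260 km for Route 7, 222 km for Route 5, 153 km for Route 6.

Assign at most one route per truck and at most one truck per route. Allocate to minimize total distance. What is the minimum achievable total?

This is a one-to-one assignment (minimum-cost bipartite matching).
Optimal: Car 44→Route 5 (193 km), Car 106→Route 7 (83 km), Car 63→Route 2 (176 km), Car 58→Route 1 (240 km), Car 27→Route 6 (153 km) — total 193+83+176+240+153 = 845 km.
Column-greedy (each route in turn goes to its cheapest remaining truck) gives 1028 km, worse by 183.
Every other assignment is strictly worse.

Minimum total: 845 km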